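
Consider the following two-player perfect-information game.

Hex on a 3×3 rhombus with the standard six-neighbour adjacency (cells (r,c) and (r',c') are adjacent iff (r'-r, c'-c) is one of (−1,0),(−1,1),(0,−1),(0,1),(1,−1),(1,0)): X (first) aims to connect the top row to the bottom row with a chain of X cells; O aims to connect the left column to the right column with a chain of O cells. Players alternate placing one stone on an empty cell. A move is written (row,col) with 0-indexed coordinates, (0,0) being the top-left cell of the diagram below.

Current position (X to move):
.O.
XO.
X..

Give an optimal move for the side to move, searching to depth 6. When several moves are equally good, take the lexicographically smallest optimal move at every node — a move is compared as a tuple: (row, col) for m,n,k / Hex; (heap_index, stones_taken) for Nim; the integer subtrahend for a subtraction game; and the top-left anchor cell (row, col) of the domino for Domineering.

[.O./XO./X..] X move#1: (0,0):+1/XO./XO./X..*, (0,2):+1/.OX/XO./X.., (1,2):+1/.O./XOX/X.., (2,1):-1/.O./XO./XX., (2,2):-1/.O./XO./X.X
[XO./XO./X..] end (terminal -1, O#2); searched .O./XO./X.. to 6

X's best at [.O./XO./X..]: (0,0)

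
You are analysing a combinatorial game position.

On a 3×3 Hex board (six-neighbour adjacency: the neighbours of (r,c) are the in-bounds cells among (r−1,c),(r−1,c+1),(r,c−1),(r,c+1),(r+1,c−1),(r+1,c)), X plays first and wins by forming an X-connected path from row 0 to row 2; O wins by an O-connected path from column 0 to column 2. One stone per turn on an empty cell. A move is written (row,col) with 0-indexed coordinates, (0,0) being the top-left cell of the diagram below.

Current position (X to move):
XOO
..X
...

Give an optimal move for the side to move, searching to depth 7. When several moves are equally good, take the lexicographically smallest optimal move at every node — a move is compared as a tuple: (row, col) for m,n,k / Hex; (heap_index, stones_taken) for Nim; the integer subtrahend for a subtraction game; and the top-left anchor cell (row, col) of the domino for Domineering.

p1 X@[XOO/..X/...]: (1,0)[XOO/X.X/...]+1* (1,1)[XOO/.XX/...]-1 (2,0)[XOO/..X/X..]-1 (2,1)[XOO/..X/.X.]-1 (2,2)[XOO/..X/..X]-1
p2 O@[XOO/X.X/...]: (1,1)[XOO/XOX/...]-1* (2,0)[XOO/X.X/O..]-1 (2,1)[XOO/X.X/.O.]-1 (2,2)[XOO/X.X/..O]-1
p3 X@[XOO/XOX/...]: (2,0)[XOO/XOX/X..]+1* (2,1)[XOO/XOX/.X.]-1 (2,2)[XOO/XOX/..X]-1
p4 O@[XOO/XOX/X..] terminal -1; root [XOO/..X/...] d7

X's best at [XOO/..X/...]: (1,0)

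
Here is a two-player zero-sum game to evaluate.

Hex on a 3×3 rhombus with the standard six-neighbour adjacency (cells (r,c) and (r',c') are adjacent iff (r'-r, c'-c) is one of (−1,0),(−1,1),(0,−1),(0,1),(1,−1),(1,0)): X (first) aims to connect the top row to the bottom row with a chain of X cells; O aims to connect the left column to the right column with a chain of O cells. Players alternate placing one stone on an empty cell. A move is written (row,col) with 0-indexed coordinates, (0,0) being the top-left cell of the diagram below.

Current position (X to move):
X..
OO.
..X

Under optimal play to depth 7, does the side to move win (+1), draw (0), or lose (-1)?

ply 1, X at X../OO./..X | (0,1)=-1→XX./OO./..X*; (0,2)=-1→X.X/OO./..X; (1,2)=-1→X../OOX/..X; (2,0)=-1→X../OO./X.X; (2,1)=-1→X../OO./.XX
ply 2, O at XX./OO./..X | (0,2)=+1→XXO/OO./..X*; (1,2)=+1→XX./OOO/..X; (2,0)=+1→XX./OO./O.X; (2,1)=+1→XX./OO./.OX
ply 3: XXO/OO./..X is terminal -1 (X); from X../OO./..X depth 7

value(X../OO./..X, X) = -1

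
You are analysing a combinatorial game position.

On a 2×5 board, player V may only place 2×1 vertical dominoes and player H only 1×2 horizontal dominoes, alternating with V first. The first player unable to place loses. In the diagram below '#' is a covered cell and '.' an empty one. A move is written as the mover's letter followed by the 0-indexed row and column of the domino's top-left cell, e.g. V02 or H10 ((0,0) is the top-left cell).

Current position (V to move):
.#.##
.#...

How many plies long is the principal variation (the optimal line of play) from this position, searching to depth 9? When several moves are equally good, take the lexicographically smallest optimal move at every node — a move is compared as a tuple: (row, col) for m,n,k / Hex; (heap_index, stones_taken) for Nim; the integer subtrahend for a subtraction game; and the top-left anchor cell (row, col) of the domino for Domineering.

ply 1, V at .#.##/.#... | V00=-1→##.##/##...; V02=+1→.####/.##..*
ply 2, H at .####/.##.. | H13=-1→.####/.####*
ply 3, V at .####/.#### | V00=+1→#####/#####*
ply 4: #####/##### is terminal -1 (H); from .#.##/.#... depth 9

PV length from [.#.##/.#...]: 3 plies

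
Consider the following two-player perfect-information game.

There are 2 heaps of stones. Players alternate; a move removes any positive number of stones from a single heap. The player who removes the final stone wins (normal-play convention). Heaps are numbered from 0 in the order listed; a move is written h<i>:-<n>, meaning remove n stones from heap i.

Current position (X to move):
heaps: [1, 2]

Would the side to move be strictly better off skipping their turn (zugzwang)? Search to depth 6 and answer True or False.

p1 X@[(1,2)]: h0:-1[(0,2)]-1 h1:-1[(1,1)]+1* h1:-2[(1,0)]-1
p2 O@[(1,1)]: h0:-1[(0,1)]-1* h1:-1[(1,0)]-1
p3 X@[(0,1)]: h1:-1[(0,0)]+1*
p4 O@[(0,0)] terminal -1; root [(1,2)] d6
suppose X passes — search the same position with O to move:
pass> p1 O@[(1,2)]: h0:-1[(0,2)]-1 h1:-1[(1,1)]+1* h1:-2[(1,0)]-1
pass> p2 X@[(1,1)]: h0:-1[(0,1)]-1* h1:-1[(1,0)]-1
pass> p3 O@[(0,1)]: h1:-1[(0,0)]+1*
pass> p4 X@[(0,0)] terminal -1; root [(1,2)] d6
for X: play +1, pass -1

zugzwang((1,2), X) = False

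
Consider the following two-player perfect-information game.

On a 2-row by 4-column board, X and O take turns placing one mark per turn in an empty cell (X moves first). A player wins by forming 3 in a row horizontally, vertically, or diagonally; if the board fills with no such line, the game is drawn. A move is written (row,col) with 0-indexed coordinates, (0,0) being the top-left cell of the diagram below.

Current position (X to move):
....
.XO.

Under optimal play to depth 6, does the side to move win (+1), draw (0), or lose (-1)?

value(..../.XO., X) = 0

[..../.XO.] X move#1: (0,0):+0/X.../.XO.*, (0,1):+0/.X../.XO., (0,2):+0/..X./.XO., (0,3):+0/...X/.XO., (1,0):+0/..../XXO., (1,3):+0/..../.XOX
[X.../.XO.] O move#2: (0,1):+0/XO../.XO.*, (0,2):+0/X.O./.XO., (0,3):+0/X..O/.XO., (1,0):+0/X.../OXO., (1,3):+0/X.../.XOO
[XO../.XO.] X move#3: (0,2):+0/XOX./.XO.*, (0,3):+0/XO.X/.XO., (1,0):+0/XO../XXO., (1,3):+0/XO../.XOX
[XOX./.XO.] O move#4: (0,3):+0/XOXO/.XO.*, (1,0):+0/XOX./OXO., (1,3):+0/XOX./.XOO
[XOXO/.XO.] X move#5: (1,0):+0/XOXO/XXO.*, (1,3):+0/XOXO/.XOX
[XOXO/XXO.] O move#6: (1,3):+0/XOXO/XXOO*
[XOXO/XXOO] end (terminal +0, X#7); searched ..../.XO. to 6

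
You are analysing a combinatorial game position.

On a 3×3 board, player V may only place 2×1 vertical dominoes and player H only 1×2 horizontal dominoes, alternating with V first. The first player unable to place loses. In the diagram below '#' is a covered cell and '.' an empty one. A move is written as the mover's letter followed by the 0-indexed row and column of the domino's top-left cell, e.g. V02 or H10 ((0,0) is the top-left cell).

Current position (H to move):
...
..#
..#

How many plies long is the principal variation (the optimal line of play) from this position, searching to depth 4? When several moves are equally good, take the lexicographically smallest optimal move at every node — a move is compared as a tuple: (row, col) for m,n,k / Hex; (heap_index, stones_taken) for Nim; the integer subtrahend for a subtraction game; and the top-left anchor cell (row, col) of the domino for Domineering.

[.../..#/..#] H move#1: H00:-1/##./..#/..#, H01:-1/.##/..#/..#, H10:+1/.../###/..#*, H20:-1/.../..#/###
[.../###/..#] end (terminal -1, V#2); searched .../..#/..# to 4

PV length from [.../..#/..#]: 1 ply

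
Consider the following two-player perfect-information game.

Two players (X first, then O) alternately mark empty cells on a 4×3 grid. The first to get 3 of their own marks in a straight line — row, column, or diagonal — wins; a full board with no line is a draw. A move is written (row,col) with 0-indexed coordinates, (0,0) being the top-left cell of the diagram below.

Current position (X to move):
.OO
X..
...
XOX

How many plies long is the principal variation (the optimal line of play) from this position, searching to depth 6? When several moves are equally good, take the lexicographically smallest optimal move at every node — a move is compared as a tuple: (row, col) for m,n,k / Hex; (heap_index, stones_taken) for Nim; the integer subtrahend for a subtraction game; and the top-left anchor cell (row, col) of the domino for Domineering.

ply 1, X at .OO/X../.../XOX | (0,0)=+1→XOO/X../.../XOX*; (1,1)=-1→.OO/XX./.../XOX; (1,2)=-1→.OO/X.X/.../XOX; (2,0)=+1→.OO/X../X../XOX; (2,1)=+1→.OO/X../.X./XOX; (2,2)=-1→.OO/X../..X/XOX
ply 2, O at XOO/X../.../XOX | (1,1)=-1→XOO/XO./.../XOX*; (1,2)=-1→XOO/X.O/.../XOX; (2,0)=-1→XOO/X../O../XOX; (2,1)=-1→XOO/X../.O./XOX; (2,2)=-1→XOO/X../..O/XOX
ply 3, X at XOO/XO./.../XOX | (1,2)=-1→XOO/XOX/.../XOX; (2,0)=+1→XOO/XO./X../XOX*; (2,1)=+1→XOO/XO./.X./XOX; (2,2)=-1→XOO/XO./..X/XOX
ply 4: XOO/XO./X../XOX is terminal -1 (O); from .OO/X../.../XOX depth 6

PV length from [.OO/X../.../XOX]: 3 plies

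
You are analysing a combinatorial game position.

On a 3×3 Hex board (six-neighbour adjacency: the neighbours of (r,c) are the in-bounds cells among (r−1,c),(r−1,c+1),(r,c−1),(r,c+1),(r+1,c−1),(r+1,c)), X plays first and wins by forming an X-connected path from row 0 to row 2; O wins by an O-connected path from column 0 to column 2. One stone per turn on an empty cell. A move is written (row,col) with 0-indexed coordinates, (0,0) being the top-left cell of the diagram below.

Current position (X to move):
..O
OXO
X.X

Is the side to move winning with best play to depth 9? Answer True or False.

X winning at [..O/OXO/X.X]: True

ply 1, X at ..O/OXO/X.X | (0,0)=-1→X.O/OXO/X.X; (0,1)=+1→.XO/OXO/X.X*; (2,1)=-1→..O/OXO/XXX
ply 2: .XO/OXO/X.X is terminal -1 (O); from ..O/OXO/X.X depth 9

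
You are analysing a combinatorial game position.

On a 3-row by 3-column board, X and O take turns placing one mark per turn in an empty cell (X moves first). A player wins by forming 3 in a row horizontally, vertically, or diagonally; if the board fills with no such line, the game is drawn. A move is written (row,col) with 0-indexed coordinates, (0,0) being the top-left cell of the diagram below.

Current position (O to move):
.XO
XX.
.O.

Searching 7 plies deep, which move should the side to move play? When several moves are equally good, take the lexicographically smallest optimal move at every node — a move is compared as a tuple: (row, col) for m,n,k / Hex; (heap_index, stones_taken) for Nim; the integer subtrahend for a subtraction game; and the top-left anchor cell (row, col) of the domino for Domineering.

ply 1, O at .XO/XX./.O. | (0,0)=-1→OXO/XX./.O.; (1,2)=+0→.XO/XXO/.O.*; (2,0)=-1→.XO/XX./OO.; (2,2)=-1→.XO/XX./.OO
ply 2, X at .XO/XXO/.O. | (0,0)=-1→XXO/XXO/.O.; (2,0)=-1→.XO/XXO/XO.; (2,2)=+0→.XO/XXO/.OX*
ply 3, O at .XO/XXO/.OX | (0,0)=+0→OXO/XXO/.OX*; (2,0)=-1→.XO/XXO/OOX
ply 4, X at OXO/XXO/.OX | (2,0)=+0→OXO/XXO/XOX*
ply 5: OXO/XXO/XOX is terminal +0 (O); from .XO/XX./.O. depth 7

O's best at [.XO/XX./.O.]: (1,2)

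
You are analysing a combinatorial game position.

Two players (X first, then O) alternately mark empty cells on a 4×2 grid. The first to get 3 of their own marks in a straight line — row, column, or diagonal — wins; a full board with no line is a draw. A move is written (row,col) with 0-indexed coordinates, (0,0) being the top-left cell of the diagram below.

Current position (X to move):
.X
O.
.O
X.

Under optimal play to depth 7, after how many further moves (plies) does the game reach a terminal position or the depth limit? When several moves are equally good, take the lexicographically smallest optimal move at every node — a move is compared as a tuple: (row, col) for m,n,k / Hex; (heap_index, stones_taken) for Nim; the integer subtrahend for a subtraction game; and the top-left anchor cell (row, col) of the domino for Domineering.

ply 1, X at .X/O./.O/X. | (0,0)=+0→XX/O./.O/X.*; (1,1)=+0→.X/OX/.O/X.; (2,0)=+0→.X/O./XO/X.; (3,1)=+0→.X/O./.O/XX
ply 2, O at XX/O./.O/X. | (1,1)=+0→XX/OO/.O/X.*; (2,0)=+0→XX/O./OO/X.; (3,1)=+0→XX/O./.O/XO
ply 3, X at XX/OO/.O/X. | (2,0)=-1→XX/OO/XO/X.; (3,1)=+0→XX/OO/.O/XX*
ply 4, O at XX/OO/.O/XX | (2,0)=+0→XX/OO/OO/XX*
ply 5: XX/OO/OO/XX is terminal +0 (X); from .X/O./.O/X. depth 7

PV length from [.X/O./.O/X.]: 4 plies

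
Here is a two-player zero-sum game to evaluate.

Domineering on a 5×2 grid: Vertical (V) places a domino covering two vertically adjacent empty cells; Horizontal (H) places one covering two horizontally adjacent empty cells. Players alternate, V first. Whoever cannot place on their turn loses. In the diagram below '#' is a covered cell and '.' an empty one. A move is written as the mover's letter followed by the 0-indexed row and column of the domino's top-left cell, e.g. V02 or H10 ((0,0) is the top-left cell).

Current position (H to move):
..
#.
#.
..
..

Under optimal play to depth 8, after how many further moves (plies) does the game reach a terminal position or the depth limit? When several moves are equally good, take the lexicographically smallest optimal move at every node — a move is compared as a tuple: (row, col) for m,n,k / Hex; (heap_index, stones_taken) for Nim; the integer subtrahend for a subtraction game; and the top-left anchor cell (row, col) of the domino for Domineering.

PV length from [../#./#./../..]: 3 plies

ply 1, H at ../#./#./../.. | H00=-1→##/#./#./../..; H30=+1→../#./#./##/..*; H40=+1→../#./#./../##
ply 2, V at ../#./#./##/.. | V01=-1→.#/##/#./##/..*; V11=-1→../##/##/##/..
ply 3, H at .#/##/#./##/.. | H40=+1→.#/##/#./##/##*
ply 4: .#/##/#./##/## is terminal -1 (V); from ../#./#./../.. depth 8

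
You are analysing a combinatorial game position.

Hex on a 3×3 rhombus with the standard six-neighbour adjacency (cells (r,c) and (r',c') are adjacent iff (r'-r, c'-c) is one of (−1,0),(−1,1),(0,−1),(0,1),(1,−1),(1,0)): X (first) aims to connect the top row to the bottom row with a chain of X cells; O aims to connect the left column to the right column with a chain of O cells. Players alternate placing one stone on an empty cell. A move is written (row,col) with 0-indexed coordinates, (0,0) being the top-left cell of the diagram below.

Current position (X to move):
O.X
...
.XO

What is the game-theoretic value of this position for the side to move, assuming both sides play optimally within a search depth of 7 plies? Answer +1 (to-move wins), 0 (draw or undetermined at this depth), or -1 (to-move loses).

ply 1, X at O.X/.../.XO | (0,1)=+1→OXX/.../.XO*; (1,0)=+1→O.X/X../.XO; (1,1)=+1→O.X/.X./.XO; (1,2)=+1→O.X/..X/.XO; (2,0)=+1→O.X/.../XXO
ply 2, O at OXX/.../.XO | (1,0)=-1→OXX/O../.XO*; (1,1)=-1→OXX/.O./.XO; (1,2)=-1→OXX/..O/.XO; (2,0)=-1→OXX/.../OXO
ply 3, X at OXX/O../.XO | (1,1)=+1→OXX/OX./.XO*; (1,2)=+1→OXX/O.X/.XO; (2,0)=+1→OXX/O../XXO
ply 4: OXX/OX./.XO is terminal -1 (O); from O.X/.../.XO depth 7

value(O.X/.../.XO, X) = +1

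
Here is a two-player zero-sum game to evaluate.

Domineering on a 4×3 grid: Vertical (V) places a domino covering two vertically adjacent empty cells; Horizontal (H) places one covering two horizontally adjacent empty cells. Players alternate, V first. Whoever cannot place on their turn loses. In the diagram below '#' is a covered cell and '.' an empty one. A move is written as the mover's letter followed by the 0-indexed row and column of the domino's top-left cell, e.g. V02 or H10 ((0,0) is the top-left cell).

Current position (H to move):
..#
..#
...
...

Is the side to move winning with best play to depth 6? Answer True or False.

[..#/..#/.../...] H move#1: H00:-1/###/..#/.../...*, H10:-1/..#/###/.../..., H20:-1/..#/..#/##./..., H21:-1/..#/..#/.##/..., H30:-1/..#/..#/.../##., H31:-1/..#/..#/.../.##
[###/..#/.../...] V move#2: V10:-1/###/#.#/#../..., V11:+1/###/.##/.#./...*, V20:-1/###/..#/#../#.., V21:+1/###/..#/.#./.#., V22:-1/###/..#/..#/..#
[###/.##/.#./...] H move#3: H30:-1/###/.##/.#./##.*, H31:-1/###/.##/.#./.##
[###/.##/.#./##.] V move#4: V10:+1/###/###/##./##.*, V22:+1/###/.##/.##/###
[###/###/##./##.] end (terminal -1, H#5); searched ..#/..#/.../... to 6

H winning at [..#/..#/.../...]: False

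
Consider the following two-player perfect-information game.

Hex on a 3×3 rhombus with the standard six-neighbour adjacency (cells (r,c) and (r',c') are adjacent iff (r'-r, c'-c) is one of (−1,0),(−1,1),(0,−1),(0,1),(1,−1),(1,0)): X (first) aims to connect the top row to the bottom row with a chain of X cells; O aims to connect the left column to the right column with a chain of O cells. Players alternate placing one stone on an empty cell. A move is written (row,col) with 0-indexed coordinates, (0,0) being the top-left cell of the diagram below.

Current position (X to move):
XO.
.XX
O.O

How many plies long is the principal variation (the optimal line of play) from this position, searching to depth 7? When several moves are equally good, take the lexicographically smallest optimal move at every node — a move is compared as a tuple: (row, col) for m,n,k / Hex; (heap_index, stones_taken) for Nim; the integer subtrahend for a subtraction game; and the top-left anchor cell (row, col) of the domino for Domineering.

ply 1, X at XO./.XX/O.O | (0,2)=-1→XOX/.XX/O.O; (1,0)=-1→XO./XXX/O.O; (2,1)=+1→XO./.XX/OXO*
ply 2, O at XO./.XX/OXO | (0,2)=-1→XOO/.XX/OXO*; (1,0)=-1→XO./OXX/OXO
ply 3, X at XOO/.XX/OXO | (1,0)=+1→XOO/XXX/OXO*
ply 4: XOO/XXX/OXO is terminal -1 (O); from XO./.XX/O.O depth 7

PV length from [XO./.XX/O.O]: 3 plies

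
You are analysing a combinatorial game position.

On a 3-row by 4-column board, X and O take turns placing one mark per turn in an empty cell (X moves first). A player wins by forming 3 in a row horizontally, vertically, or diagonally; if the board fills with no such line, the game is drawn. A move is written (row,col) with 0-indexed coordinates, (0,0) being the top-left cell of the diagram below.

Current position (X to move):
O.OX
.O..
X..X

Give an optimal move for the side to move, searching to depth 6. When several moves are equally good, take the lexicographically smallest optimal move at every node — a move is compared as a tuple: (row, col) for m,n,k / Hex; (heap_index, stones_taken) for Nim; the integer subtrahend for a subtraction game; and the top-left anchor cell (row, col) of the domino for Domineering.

ply 1, X at O.OX/.O../X..X | (0,1)=-1→OXOX/.O../X..X; (1,0)=-1→O.OX/XO../X..X; (1,2)=-1→O.OX/.OX./X..X; (1,3)=+1→O.OX/.O.X/X..X*; (2,1)=-1→O.OX/.O../XX.X; (2,2)=-1→O.OX/.O../X.XX
ply 2: O.OX/.O.X/X..X is terminal -1 (O); from O.OX/.O../X..X depth 6

X's best at [O.OX/.O../X..X]: (1,3)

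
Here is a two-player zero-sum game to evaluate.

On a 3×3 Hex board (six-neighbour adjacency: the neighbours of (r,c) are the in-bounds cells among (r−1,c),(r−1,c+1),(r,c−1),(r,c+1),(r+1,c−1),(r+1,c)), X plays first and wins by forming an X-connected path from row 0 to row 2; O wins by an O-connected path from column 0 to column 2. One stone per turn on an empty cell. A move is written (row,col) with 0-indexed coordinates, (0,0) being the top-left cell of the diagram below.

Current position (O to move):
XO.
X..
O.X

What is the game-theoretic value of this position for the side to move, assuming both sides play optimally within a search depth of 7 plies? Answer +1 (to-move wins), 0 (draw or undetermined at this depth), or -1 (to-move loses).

value(XO./X../O.X, O) = +1

p1 O@[XO./X../O.X]: (0,2)[XOO/X../O.X]-1 (1,1)[XO./XO./O.X]+1* (1,2)[XO./X.O/O.X]+1 (2,1)[XO./X../OOX]-1
p2 X@[XO./XO./O.X]: (0,2)[XOX/XO./O.X]-1* (1,2)[XO./XOX/O.X]-1 (2,1)[XO./XO./OXX]-1
p3 O@[XOX/XO./O.X]: (1,2)[XOX/XOO/O.X]+1* (2,1)[XOX/XO./OOX]-1
p4 X@[XOX/XOO/O.X] terminal -1; root [XO./X../O.X] d7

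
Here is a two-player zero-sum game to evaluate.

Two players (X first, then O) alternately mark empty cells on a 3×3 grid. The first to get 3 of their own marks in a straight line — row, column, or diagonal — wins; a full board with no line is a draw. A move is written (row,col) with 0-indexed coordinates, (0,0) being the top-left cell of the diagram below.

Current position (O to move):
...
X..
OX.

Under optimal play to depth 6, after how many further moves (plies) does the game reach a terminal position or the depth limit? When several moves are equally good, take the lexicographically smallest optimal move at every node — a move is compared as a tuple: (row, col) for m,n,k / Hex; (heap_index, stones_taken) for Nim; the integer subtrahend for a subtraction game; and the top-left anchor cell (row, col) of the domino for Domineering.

PV length from [.../X../OX.]: 6 plies

[.../X../OX.] O move#1: (0,0):-1/O../X../OX., (0,1):+0/.O./X../OX.*, (0,2):-1/..O/X../OX., (1,1):+0/.../XO./OX., (1,2):+0/.../X.O/OX., (2,2):-1/.../X../OXO
[.O./X../OX.] X move#2: (0,0):+0/XO./X../OX.*, (0,2):+0/.OX/X../OX., (1,1):+0/.O./XX./OX., (1,2):+0/.O./X.X/OX., (2,2):-1/.O./X../OXX
[XO./X../OX.] O move#3: (0,2):-1/XOO/X../OX., (1,1):+0/XO./XO./OX.*, (1,2):+0/XO./X.O/OX., (2,2):+0/XO./X../OXO
[XO./XO./OX.] X move#4: (0,2):+0/XOX/XO./OX.*, (1,2):-1/XO./XOX/OX., (2,2):-1/XO./XO./OXX
[XOX/XO./OX.] O move#5: (1,2):+0/XOX/XOO/OX.*, (2,2):+0/XOX/XO./OXO
[XOX/XOO/OX.] X move#6: (2,2):+0/XOX/XOO/OXX*
[XOX/XOO/OXX] end (terminal +0, O#7); searched .../X../OX. to 6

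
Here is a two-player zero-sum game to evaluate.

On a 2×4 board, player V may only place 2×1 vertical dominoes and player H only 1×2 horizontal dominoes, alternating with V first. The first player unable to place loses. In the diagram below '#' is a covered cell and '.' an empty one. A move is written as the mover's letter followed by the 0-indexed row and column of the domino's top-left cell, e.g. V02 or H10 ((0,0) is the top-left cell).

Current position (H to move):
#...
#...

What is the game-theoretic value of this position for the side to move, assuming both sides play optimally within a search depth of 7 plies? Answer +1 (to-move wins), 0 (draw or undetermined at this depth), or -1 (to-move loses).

[#.../#...] H move#1: H01:+1/###./#...*, H02:+1/#.##/#..., H11:+1/#.../###., H12:+1/#.../#.##
[###./#...] V move#2: V03:-1/####/#..#*
[####/#..#] H move#3: H11:+1/####/####*
[####/####] end (terminal -1, V#4); searched #.../#... to 7

value(#.../#..., H) = +1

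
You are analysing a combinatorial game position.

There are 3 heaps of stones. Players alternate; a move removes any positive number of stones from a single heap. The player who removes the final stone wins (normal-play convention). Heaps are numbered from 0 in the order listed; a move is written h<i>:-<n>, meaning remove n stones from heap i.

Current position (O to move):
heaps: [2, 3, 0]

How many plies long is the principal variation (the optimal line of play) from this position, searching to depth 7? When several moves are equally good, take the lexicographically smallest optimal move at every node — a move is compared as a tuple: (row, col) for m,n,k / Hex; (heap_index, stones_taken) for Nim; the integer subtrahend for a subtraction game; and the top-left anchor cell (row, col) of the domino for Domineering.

ply 1, O at (2,3,0) | h0:-1=-1→(1,3,0); h0:-2=-1→(0,3,0); h1:-1=+1→(2,2,0)*; h1:-2=-1→(2,1,0); h1:-3=-1→(2,0,0)
ply 2, X at (2,2,0) | h0:-1=-1→(1,2,0)*; h0:-2=-1→(0,2,0); h1:-1=-1→(2,1,0); h1:-2=-1→(2,0,0)
ply 3, O at (1,2,0) | h0:-1=-1→(0,2,0); h1:-1=+1→(1,1,0)*; h1:-2=-1→(1,0,0)
ply 4, X at (1,1,0) | h0:-1=-1→(0,1,0)*; h1:-1=-1→(1,0,0)
ply 5, O at (0,1,0) | h1:-1=+1→(0,0,0)*
ply 6: (0,0,0) is terminal -1 (X); from (2,3,0) depth 7

PV length from [(2,3,0)]: 5 plies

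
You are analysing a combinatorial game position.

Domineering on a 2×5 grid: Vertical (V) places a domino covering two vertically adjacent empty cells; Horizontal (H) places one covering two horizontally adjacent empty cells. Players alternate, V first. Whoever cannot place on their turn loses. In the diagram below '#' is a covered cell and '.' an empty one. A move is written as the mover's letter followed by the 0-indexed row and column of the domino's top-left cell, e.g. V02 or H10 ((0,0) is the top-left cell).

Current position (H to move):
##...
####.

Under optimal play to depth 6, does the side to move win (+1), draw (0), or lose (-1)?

[##.../####.] H move#1: H02:-1/####./####., H03:+1/##.##/####.*
[##.##/####.] end (terminal -1, V#2); searched ##.../####. to 6

value(##.../####., H) = +1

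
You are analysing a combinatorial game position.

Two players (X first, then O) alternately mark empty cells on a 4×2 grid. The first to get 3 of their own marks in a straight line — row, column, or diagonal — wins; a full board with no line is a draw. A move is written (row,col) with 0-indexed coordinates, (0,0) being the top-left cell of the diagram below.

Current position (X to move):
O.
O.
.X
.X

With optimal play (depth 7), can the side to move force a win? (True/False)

p1 X@[O./O./.X/.X]: (0,1)[OX/O./.X/.X]-1 (1,1)[O./OX/.X/.X]+1* (2,0)[O./O./XX/.X]+0 (3,0)[O./O./.X/XX]-1
p2 O@[O./OX/.X/.X] terminal -1; root [O./O./.X/.X] d7

X winning at [O./O./.X/.X]: True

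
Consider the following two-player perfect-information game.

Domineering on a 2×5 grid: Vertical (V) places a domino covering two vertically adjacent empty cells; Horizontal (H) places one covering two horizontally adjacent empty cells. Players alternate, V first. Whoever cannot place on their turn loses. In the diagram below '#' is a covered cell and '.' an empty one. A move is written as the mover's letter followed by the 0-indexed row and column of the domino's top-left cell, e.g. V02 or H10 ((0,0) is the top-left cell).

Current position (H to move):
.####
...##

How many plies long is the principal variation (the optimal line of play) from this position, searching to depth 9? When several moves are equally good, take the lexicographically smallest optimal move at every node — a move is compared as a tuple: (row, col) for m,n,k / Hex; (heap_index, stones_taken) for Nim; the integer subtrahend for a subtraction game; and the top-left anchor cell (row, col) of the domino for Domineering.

PV length from [.####/...##]: 1 ply

p1 H@[.####/...##]: H10[.####/##.##]+1* H11[.####/.####]-1
p2 V@[.####/##.##] terminal -1; root [.####/...##] d9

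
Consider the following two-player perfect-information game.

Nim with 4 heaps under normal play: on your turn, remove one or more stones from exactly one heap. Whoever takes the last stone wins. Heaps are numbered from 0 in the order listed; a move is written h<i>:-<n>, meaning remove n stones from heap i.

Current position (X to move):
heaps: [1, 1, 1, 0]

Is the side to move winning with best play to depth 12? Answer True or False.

ply 1, X at (1,1,1,0) | h0:-1=+1→(0,1,1,0)*; h1:-1=+1→(1,0,1,0); h2:-1=+1→(1,1,0,0)
ply 2, O at (0,1,1,0) | h1:-1=-1→(0,0,1,0)*; h2:-1=-1→(0,1,0,0)
ply 3, X at (0,0,1,0) | h2:-1=+1→(0,0,0,0)*
ply 4: (0,0,0,0) is terminal -1 (O); from (1,1,1,0) depth 12

X winning at [(1,1,1,0)]: True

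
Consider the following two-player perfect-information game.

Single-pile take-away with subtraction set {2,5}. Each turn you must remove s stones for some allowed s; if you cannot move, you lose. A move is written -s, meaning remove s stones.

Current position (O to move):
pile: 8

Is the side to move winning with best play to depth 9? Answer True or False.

O winning at [8]: False

ply 1, O at 8 | -2=-1→6*; -5=-1→3
ply 2, X at 6 | -2=+1→4*; -5=+1→1
ply 3, O at 4 | -2=-1→2*
ply 4, X at 2 | -2=+1→0*
ply 5: 0 is terminal -1 (O); from 8 depth 9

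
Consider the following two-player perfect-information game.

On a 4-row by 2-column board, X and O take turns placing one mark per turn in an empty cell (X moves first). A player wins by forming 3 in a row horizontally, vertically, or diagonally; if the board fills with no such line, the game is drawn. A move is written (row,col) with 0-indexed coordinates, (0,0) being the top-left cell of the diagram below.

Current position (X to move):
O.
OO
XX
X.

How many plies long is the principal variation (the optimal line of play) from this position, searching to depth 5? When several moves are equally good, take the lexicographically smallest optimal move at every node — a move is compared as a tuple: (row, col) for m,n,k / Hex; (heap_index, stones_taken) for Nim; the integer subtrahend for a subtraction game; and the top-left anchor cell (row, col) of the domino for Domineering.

p1 X@[O./OO/XX/X.]: (0,1)[OX/OO/XX/X.]+0* (3,1)[O./OO/XX/XX]+0
p2 O@[OX/OO/XX/X.]: (3,1)[OX/OO/XX/XO]+0*
p3 X@[OX/OO/XX/XO] terminal +0; root [O./OO/XX/X.] d5

PV length from [O./OO/XX/X.]: 2 plies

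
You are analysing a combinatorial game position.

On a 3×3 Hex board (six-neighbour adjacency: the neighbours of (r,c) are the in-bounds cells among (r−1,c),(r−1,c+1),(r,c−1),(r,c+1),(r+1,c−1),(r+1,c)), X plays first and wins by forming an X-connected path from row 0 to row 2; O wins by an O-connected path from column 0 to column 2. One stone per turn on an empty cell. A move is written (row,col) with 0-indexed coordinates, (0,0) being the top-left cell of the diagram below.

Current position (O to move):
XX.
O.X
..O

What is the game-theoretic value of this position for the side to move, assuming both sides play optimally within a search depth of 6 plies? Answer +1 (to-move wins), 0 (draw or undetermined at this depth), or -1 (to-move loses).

p1 O@[XX./O.X/..O]: (0,2)[XXO/O.X/..O]-1 (1,1)[XX./OOX/..O]+1* (2,0)[XX./O.X/O.O]-1 (2,1)[XX./O.X/.OO]+1
p2 X@[XX./OOX/..O]: (0,2)[XXX/OOX/..O]-1* (2,0)[XX./OOX/X.O]-1 (2,1)[XX./OOX/.XO]-1
p3 O@[XXX/OOX/..O]: (2,0)[XXX/OOX/O.O]-1 (2,1)[XXX/OOX/.OO]+1*
p4 X@[XXX/OOX/.OO] terminal -1; root [XX./O.X/..O] d6

value(XX./O.X/..O, O) = +1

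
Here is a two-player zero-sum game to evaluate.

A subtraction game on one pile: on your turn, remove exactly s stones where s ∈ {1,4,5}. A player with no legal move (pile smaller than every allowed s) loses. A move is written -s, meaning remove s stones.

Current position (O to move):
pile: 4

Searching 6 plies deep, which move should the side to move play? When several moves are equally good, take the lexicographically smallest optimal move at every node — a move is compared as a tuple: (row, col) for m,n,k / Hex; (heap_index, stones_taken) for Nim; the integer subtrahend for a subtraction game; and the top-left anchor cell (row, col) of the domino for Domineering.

O's best at [4]: -4

ply 1, O at 4 | -1=-1→3; -4=+1→0*
ply 2: 0 is terminal -1 (X); from 4 depth 6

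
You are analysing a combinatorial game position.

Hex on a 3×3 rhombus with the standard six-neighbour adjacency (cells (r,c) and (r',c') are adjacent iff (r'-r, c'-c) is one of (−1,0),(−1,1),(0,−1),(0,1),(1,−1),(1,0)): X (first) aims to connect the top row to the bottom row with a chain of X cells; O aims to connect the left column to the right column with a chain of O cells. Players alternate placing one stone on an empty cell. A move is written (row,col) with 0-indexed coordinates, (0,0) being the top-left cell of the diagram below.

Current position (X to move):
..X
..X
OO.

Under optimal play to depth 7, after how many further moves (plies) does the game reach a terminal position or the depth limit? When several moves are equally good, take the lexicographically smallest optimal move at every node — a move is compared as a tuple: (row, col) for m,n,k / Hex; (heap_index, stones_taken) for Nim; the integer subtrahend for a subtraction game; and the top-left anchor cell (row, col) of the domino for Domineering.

PV length from [..X/..X/OO.]: 1 ply

p1 X@[..X/..X/OO.]: (0,0)[X.X/..X/OO.]-1 (0,1)[.XX/..X/OO.]-1 (1,0)[..X/X.X/OO.]-1 (1,1)[..X/.XX/OO.]-1 (2,2)[..X/..X/OOX]+1*
p2 O@[..X/..X/OOX] terminal -1; root [..X/..X/OO.] d7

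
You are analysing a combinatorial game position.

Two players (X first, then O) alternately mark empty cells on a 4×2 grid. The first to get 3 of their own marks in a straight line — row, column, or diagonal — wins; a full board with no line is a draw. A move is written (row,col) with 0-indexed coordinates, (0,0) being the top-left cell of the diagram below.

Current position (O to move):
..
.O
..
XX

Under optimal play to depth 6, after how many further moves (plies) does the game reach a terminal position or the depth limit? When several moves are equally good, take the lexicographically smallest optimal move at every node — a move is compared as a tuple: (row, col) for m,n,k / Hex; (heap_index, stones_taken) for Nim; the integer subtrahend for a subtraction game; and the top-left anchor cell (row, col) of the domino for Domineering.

ply 1, O at ../.O/../XX | (0,0)=+0→O./.O/../XX*; (0,1)=+0→.O/.O/../XX; (1,0)=+0→../OO/../XX; (2,0)=+0→../.O/O./XX; (2,1)=+0→../.O/.O/XX
ply 2, X at O./.O/../XX | (0,1)=+0→OX/.O/../XX*; (1,0)=+0→O./XO/../XX; (2,0)=+0→O./.O/X./XX; (2,1)=+0→O./.O/.X/XX
ply 3, O at OX/.O/../XX | (1,0)=+0→OX/OO/../XX*; (2,0)=+0→OX/.O/O./XX; (2,1)=+0→OX/.O/.O/XX
ply 4, X at OX/OO/../XX | (2,0)=+0→OX/OO/X./XX*; (2,1)=-1→OX/OO/.X/XX
ply 5, O at OX/OO/X./XX | (2,1)=+0→OX/OO/XO/XX*
ply 6: OX/OO/XO/XX is terminal +0 (X); from ../.O/../XX depth 6

PV length from [../.O/../XX]: 5 plies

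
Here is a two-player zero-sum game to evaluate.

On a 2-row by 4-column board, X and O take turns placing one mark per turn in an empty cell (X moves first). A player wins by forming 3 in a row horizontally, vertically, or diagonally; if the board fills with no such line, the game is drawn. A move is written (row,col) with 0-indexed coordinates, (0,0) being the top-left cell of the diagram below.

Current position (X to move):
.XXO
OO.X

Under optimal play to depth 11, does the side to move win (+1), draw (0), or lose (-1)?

value(.XXO/OO.X, X) = +1

ply 1, X at .XXO/OO.X | (0,0)=+1→XXXO/OO.X*; (1,2)=+0→.XXO/OOXX
ply 2: XXXO/OO.X is terminal -1 (O); from .XXO/OO.X depth 11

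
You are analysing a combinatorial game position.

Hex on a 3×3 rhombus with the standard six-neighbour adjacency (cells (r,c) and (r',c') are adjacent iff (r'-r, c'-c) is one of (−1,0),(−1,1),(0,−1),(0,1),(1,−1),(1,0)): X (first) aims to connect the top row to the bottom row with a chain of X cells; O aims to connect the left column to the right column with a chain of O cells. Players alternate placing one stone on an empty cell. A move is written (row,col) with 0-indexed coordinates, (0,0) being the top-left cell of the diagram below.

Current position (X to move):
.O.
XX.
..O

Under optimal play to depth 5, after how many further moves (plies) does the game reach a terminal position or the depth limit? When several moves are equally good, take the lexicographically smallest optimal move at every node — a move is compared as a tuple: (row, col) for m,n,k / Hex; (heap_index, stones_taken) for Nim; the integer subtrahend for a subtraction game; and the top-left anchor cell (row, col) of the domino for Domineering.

p1 X@[.O./XX./..O]: (0,0)[XO./XX./..O]+1* (0,2)[.OX/XX./..O]+1 (1,2)[.O./XXX/..O]+1 (2,0)[.O./XX./X.O]+1 (2,1)[.O./XX./.XO]+1
p2 O@[XO./XX./..O]: (0,2)[XOO/XX./..O]-1* (1,2)[XO./XXO/..O]-1 (2,0)[XO./XX./O.O]-1 (2,1)[XO./XX./.OO]-1
p3 X@[XOO/XX./..O]: (1,2)[XOO/XXX/..O]+1* (2,0)[XOO/XX./X.O]+1 (2,1)[XOO/XX./.XO]+1
p4 O@[XOO/XXX/..O]: (2,0)[XOO/XXX/O.O]-1* (2,1)[XOO/XXX/.OO]-1
p5 X@[XOO/XXX/O.O]: (2,1)[XOO/XXX/OXO]+1*
p6 O@[XOO/XXX/OXO] terminal -1; root [.O./XX./..O] d5

PV length from [.O./XX./..O]: 5 plies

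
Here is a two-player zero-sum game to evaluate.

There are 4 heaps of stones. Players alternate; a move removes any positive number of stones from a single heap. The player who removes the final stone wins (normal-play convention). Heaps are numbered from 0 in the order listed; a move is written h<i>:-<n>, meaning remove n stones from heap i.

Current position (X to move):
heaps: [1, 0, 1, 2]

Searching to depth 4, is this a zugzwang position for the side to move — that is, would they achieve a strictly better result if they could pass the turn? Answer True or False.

zugzwang((1,0,1,2), X) = False

p1 X@[(1,0,1,2)]: h0:-1[(0,0,1,2)]-1 h2:-1[(1,0,0,2)]-1 h3:-1[(1,0,1,1)]-1 h3:-2[(1,0,1,0)]+1*
p2 O@[(1,0,1,0)]: h0:-1[(0,0,1,0)]-1* h2:-1[(1,0,0,0)]-1
p3 X@[(0,0,1,0)]: h2:-1[(0,0,0,0)]+1*
p4 O@[(0,0,0,0)] terminal -1; root [(1,0,1,2)] d4
suppose X passes — search the same position with O to move:
pass> p1 O@[(1,0,1,2)]: h0:-1[(0,0,1,2)]-1 h2:-1[(1,0,0,2)]-1 h3:-1[(1,0,1,1)]-1 h3:-2[(1,0,1,0)]+1*
pass> p2 X@[(1,0,1,0)]: h0:-1[(0,0,1,0)]-1* h2:-1[(1,0,0,0)]-1
pass> p3 O@[(0,0,1,0)]: h2:-1[(0,0,0,0)]+1*
pass> p4 X@[(0,0,0,0)] terminal -1; root [(1,0,1,2)] d4
for X: play +1, pass -1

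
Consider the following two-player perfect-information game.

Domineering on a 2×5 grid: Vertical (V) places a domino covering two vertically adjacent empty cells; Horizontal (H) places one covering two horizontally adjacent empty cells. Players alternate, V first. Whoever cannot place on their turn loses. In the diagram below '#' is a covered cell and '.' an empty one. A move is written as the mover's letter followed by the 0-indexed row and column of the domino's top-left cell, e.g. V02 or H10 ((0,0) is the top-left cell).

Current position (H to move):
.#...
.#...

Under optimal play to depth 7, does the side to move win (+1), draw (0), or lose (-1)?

value(.#.../.#..., H) = -1

ply 1, H at .#.../.#... | H02=-1→.###./.#...*; H03=-1→.#.##/.#...; H12=-1→.#.../.###.; H13=-1→.#.../.#.##
ply 2, V at .###./.#... | V00=-1→####./##...; V04=+1→.####/.#..#*
ply 3, H at .####/.#..# | H12=-1→.####/.####*
ply 4, V at .####/.#### | V00=+1→#####/#####*
ply 5: #####/##### is terminal -1 (H); from .#.../.#... depth 7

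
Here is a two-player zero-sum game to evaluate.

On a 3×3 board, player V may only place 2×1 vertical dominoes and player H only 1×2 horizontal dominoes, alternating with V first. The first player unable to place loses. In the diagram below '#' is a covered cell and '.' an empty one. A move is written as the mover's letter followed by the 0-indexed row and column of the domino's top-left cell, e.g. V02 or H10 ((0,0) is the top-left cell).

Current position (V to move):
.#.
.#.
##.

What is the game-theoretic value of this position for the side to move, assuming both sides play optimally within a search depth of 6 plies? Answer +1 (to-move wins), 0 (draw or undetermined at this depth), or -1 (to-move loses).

ply 1, V at .#./.#./##. | V00=+1→##./##./##.*; V02=+1→.##/.##/##.; V12=+1→.#./.##/###
ply 2: ##./##./##. is terminal -1 (H); from .#./.#./##. depth 6

value(.#./.#./##., V) = +1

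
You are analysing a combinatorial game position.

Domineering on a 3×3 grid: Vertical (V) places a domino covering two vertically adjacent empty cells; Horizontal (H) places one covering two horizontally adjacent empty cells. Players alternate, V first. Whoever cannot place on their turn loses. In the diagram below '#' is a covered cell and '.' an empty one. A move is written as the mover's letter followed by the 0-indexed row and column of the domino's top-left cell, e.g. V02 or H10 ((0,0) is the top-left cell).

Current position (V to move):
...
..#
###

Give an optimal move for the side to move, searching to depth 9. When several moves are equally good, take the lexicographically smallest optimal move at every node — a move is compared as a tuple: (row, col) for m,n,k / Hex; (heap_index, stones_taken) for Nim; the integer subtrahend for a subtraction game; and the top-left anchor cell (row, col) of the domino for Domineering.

[.../..#/###] V move#1: V00:-1/#../#.#/###, V01:+1/.#./.##/###*
[.#./.##/###] end (terminal -1, H#2); searched .../..#/### to 9

V's best at [.../..#/###]: V01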